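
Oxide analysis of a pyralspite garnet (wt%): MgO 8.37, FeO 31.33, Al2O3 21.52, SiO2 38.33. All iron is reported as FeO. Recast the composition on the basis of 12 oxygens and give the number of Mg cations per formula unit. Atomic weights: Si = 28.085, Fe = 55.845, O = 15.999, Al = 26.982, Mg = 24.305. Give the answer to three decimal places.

MgO (M=40.304): mol = 0.20767; Mg = 0.20767, O = 0.20767.
FeO (M=71.844): mol = 0.43608; Fe = 0.43608, O = 0.43608.
Al2O3 (M=101.961): mol = 0.21106; Al = 0.42212, O = 0.63318.
SiO2 (M=60.083): mol = 0.63795; Si = 0.63795, O = 1.27590.
ΣO = 2.55283; factor = 12/ΣO = 4.70067.
Mg apfu = 0.20767 × 4.70067 = 0.976.

0.976 Mg apfu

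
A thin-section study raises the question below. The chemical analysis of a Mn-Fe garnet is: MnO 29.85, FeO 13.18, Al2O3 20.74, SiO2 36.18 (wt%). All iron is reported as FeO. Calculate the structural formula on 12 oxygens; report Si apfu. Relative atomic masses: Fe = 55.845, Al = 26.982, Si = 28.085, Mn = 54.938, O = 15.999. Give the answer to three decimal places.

2.987 Si apfu

29.85 wt% MnO ÷ 70.937 g/mol = 0.42080 mol, giving 0.42080 Mn and 0.42080 O.
13.18 wt% FeO ÷ 71.844 g/mol = 0.18345 mol, giving 0.18345 Fe and 0.18345 O.
20.74 wt% Al2O3 ÷ 101.961 g/mol = 0.20341 mol, giving 0.40682 Al and 0.61023 O.
36.18 wt% SiO2 ÷ 60.083 g/mol = 0.60217 mol, giving 0.60217 Si and 1.20434 O.
Oxygen sums to 2.41882; scaling by 12/2.41882 = 4.96110 puts the formula on 12 O.
Si: 0.60217 × 4.96110 = 2.987 atoms per formula unit.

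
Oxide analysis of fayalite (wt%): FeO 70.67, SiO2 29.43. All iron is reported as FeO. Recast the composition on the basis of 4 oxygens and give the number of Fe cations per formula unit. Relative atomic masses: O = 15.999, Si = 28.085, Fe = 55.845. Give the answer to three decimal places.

2.004 Fe apfu

FeO: 70.67/71.844 = 0.98366 mol → 0.98366 mol Fe, 0.98366 mol O.
SiO2: 29.43/60.083 = 0.48982 mol → 0.48982 mol Si, 0.97964 mol O.
Total oxygen = 1.96330 mol. Normalization factor = 4/1.96330 = 2.03739.
Fe per 4 O = 0.98366 × 2.03739 = 2.004.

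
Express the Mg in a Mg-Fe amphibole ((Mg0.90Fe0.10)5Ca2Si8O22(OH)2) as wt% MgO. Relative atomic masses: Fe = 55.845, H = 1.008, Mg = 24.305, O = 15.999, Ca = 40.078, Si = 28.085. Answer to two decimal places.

Molar mass of (Mg0.90Fe0.10)5Ca2Si8O22(OH)2 = 4.50×24.305 + 0.50×55.845 + 2×40.078 + 8×28.085 + 24×15.999 + 2×1.008 = 828.123 g/mol.
Each formula unit contains 4.50 Mg, equivalent to 4.50/1 = 4.5000 mol MgO.
M(MgO) = 1×24.305 + 1×15.999 = 40.304 g/mol.
Mass of MgO per formula unit = 4.5000 × 40.304 = 181.368 g.
MgO wt% = 181.368 / 828.123 × 100 = 21.90%.

21.90 wt%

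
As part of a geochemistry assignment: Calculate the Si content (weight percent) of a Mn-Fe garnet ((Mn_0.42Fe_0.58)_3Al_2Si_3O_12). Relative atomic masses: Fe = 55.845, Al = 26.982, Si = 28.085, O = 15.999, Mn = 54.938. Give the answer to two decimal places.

16.97 weight percent

Formula mass = 1.26×54.938 + 1.74×55.845 + 2×26.982 + 3×28.085 + 12×15.999 = 496.599 g/mol, of which 84.255 g is Si.
So Si makes up 84.255/496.599 = 0.1697 of the mass, i.e. 16.97%.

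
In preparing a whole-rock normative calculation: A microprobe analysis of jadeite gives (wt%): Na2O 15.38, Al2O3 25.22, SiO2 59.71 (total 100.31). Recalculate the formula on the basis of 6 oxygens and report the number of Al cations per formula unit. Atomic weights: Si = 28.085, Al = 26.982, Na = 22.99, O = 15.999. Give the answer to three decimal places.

Na2O: 15.38/61.979 = 0.24815 mol → 0.49630 mol Na, 0.24815 mol O.
Al2O3: 25.22/101.961 = 0.24735 mol → 0.49470 mol Al, 0.74205 mol O.
SiO2: 59.71/60.083 = 0.99379 mol → 0.99379 mol Si, 1.98758 mol O.
Total oxygen = 2.97778 mol. Normalization factor = 6/2.97778 = 2.01492.
Al per 6 O = 0.49470 × 2.01492 = 0.997.

0.997 Al apfu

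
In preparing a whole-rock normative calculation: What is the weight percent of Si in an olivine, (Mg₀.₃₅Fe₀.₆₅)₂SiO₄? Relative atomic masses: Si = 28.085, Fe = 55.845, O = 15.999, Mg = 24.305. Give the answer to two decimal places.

15.46 mass %

Formula mass = 0.70·24.305 + 1.30·55.845 + 1·28.085 + 4·15.999 = 181.693 g/mol, of which 28.085 g is Si.
So Si makes up 28.085/181.693 = 0.1546 of the mass, i.e. 15.46%.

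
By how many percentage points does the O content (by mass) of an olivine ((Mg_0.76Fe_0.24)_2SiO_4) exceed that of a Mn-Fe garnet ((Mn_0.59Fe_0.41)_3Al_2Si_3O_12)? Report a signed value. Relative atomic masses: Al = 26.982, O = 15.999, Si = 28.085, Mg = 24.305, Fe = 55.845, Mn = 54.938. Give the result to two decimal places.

M((Mg_0.76Fe_0.24)_2SiO_4) = 155.830 g/mol, so wt% O = 63.996/155.830 × 100 = 41.07%.
M((Mn_0.59Fe_0.41)_3Al_2Si_3O_12) = 496.137 g/mol, so wt% O = 191.988/496.137 × 100 = 38.70%.
41.07 − 38.70 = 2.37 pp.

2.37 percentage points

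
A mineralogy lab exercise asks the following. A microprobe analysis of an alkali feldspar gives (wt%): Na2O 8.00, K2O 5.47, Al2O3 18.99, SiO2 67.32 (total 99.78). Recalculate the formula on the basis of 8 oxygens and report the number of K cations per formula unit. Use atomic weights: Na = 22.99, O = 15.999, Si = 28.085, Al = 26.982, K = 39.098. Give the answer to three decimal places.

8.00 wt% Na2O ÷ 61.979 g/mol = 0.12908 mol, giving 0.25816 Na and 0.12908 O.
5.47 wt% K2O ÷ 94.195 g/mol = 0.05807 mol, giving 0.11614 K and 0.05807 O.
18.99 wt% Al2O3 ÷ 101.961 g/mol = 0.18625 mol, giving 0.37250 Al and 0.55875 O.
67.32 wt% SiO2 ÷ 60.083 g/mol = 1.12045 mol, giving 1.12045 Si and 2.24090 O.
Oxygen sums to 2.98680; scaling by 8/2.98680 = 2.67845 puts the formula on 8 O.
K: 0.11614 × 2.67845 = 0.311 atoms per formula unit.

0.311 K apfu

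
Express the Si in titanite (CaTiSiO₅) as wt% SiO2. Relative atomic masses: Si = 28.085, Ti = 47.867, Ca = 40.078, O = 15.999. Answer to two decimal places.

M(CaTiSiO₅) = 196.025 g/mol; M(SiO2) = 60.083 g/mol.
Moles SiO2 per formula unit = 1 Si ÷ 1 = 1.0000.
SiO2 fraction = (1.0000 × 60.083) / 196.025 = 60.083/196.025 = 0.3065.

30.65 wt%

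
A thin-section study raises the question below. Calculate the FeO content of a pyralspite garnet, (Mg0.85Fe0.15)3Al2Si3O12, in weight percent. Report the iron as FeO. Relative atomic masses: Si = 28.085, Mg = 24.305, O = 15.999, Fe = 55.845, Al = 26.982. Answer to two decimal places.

7.75 wt%

M((Mg0.85Fe0.15)3Al2Si3O12) = 417.315 g/mol; M(FeO) = 71.844 g/mol.
Moles FeO per formula unit = 0.45 Fe ÷ 1 = 0.4500.
FeO fraction = (0.4500 × 71.844) / 417.315 = 32.330/417.315 = 0.0775.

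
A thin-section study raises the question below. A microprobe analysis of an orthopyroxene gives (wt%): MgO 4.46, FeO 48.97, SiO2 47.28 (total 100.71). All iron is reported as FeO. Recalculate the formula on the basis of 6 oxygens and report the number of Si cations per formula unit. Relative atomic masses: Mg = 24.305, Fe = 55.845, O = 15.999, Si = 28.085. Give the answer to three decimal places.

MgO (M=40.304): mol = 0.11066; Mg = 0.11066, O = 0.11066.
FeO (M=71.844): mol = 0.68162; Fe = 0.68162, O = 0.68162.
SiO2 (M=60.083): mol = 0.78691; Si = 0.78691, O = 1.57382.
ΣO = 2.36610; factor = 6/ΣO = 2.53582.
Si apfu = 0.78691 × 2.53582 = 1.995.

1.995 Si apfu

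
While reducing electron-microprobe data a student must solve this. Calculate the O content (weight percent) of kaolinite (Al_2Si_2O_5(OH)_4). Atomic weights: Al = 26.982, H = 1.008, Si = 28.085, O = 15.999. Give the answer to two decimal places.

Molar mass of Al_2Si_2O_5(OH)_4: 2·26.982 + 2·28.085 + 9·15.999 + 4·1.008 = 258.157 g/mol.
Mass of O per formula unit: 9 × 15.999 = 143.991 g.
Weight fraction O = 143.991 / 258.157 = 0.5578.

55.78 weight percent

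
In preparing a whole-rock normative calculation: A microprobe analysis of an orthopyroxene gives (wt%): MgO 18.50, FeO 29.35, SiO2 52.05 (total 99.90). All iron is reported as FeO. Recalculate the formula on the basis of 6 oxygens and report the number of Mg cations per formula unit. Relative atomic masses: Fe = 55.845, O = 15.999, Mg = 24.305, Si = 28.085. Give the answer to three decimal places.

1.059 Mg apfu

MgO (M=40.304): mol = 0.45901; Mg = 0.45901, O = 0.45901.
FeO (M=71.844): mol = 0.40852; Fe = 0.40852, O = 0.40852.
SiO2 (M=60.083): mol = 0.86630; Si = 0.86630, O = 1.73260.
ΣO = 2.60013; factor = 6/ΣO = 2.30758.
Mg apfu = 0.45901 × 2.30758 = 1.059.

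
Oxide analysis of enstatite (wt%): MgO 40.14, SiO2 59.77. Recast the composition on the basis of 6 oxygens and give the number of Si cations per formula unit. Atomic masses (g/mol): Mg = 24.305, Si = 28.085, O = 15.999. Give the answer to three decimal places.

MgO (M=40.304): mol = 0.99593; Mg = 0.99593, O = 0.99593.
SiO2 (M=60.083): mol = 0.99479; Si = 0.99479, O = 1.98958.
ΣO = 2.98551; factor = 6/ΣO = 2.00971.
Si apfu = 0.99479 × 2.00971 = 1.999.

1.999 Si apfu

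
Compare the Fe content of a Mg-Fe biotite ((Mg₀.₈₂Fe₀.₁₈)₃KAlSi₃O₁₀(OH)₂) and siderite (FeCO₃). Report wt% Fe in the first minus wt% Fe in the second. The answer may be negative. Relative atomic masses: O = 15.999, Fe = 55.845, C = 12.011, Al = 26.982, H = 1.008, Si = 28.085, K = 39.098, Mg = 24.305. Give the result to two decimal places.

Fe in (Mg₀.₈₂Fe₀.₁₈)₃KAlSi₃O₁₀(OH)₂: molar mass 434.286 g/mol; 0.54×55.845 = 30.156 g → 6.94 wt%.
Fe in FeCO₃: molar mass 115.853 g/mol; 1×55.845 = 55.845 g → 48.20 wt%.
Difference = 6.94 − 48.20 = -41.26 percentage points.

-41.26 percentage points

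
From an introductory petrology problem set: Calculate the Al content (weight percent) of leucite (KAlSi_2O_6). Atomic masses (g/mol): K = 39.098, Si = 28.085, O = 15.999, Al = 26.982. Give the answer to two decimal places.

12.36 weight percent

Molar mass of KAlSi_2O_6: 1*39.098 + 1*26.982 + 2*28.085 + 6*15.999 = 218.244 g/mol.
Mass of Al per formula unit: 1 × 26.982 = 26.982 g.
Weight fraction Al = 26.982 / 218.244 = 0.1236.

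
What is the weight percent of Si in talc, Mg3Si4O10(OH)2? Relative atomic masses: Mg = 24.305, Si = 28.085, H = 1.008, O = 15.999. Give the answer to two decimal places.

29.62 wt%

Formula mass = 3×24.305 + 4×28.085 + 12×15.999 + 2×1.008 = 379.259 g/mol, of which 112.340 g is Si.
So Si makes up 112.340/379.259 = 0.2962 of the mass, i.e. 29.62%.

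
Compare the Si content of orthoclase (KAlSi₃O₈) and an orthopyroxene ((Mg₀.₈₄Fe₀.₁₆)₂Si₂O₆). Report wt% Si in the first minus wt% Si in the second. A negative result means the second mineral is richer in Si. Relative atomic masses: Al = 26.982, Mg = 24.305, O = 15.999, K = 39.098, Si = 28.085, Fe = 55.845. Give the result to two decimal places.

M(KAlSi₃O₈) = 278.327 g/mol, so wt% Si = 84.255/278.327 × 100 = 30.27%.
M((Mg₀.₈₄Fe₀.₁₆)₂Si₂O₆) = 210.867 g/mol, so wt% Si = 56.170/210.867 × 100 = 26.64%.
30.27 − 26.64 = 3.63 pp.

3.63 percentage points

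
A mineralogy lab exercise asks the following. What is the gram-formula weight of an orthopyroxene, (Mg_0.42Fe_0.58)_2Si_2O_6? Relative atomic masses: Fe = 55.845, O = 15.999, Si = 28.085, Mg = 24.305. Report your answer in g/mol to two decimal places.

The formula mass is the sum 0.84(24.305) + 1.16(55.845) + 2(28.085) + 6(15.999).

237.36 g/mol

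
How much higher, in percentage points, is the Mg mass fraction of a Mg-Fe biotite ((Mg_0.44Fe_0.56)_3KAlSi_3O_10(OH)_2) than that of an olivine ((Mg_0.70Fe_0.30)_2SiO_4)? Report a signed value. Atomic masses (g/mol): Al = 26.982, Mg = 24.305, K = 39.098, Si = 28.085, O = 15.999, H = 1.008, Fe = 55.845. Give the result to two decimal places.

First mineral: 32.083 g Mg in 470.241 g formula = 6.82 wt% Mg.
Second mineral: 34.027 g Mg in 159.615 g formula = 21.32 wt% Mg.
6.82% − 21.32% gives a difference of -14.50 percentage points.

-14.50 percentage points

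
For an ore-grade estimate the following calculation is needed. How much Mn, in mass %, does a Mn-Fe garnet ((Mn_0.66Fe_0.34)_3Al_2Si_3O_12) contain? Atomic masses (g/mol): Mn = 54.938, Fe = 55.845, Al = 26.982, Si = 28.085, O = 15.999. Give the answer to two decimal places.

Formula mass = 1.98×54.938 + 1.02×55.845 + 2×26.982 + 3×28.085 + 12×15.999 = 495.946 g/mol, of which 108.777 g is Mn.
So Mn makes up 108.777/495.946 = 0.2193 of the mass, i.e. 21.93%.

21.93 mass %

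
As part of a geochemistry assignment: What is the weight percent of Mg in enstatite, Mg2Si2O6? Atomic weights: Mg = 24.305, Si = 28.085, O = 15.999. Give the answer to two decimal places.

Molar mass of Mg2Si2O6: 2*24.305 + 2*28.085 + 6*15.999 = 200.774 g/mol.
Mass of Mg per formula unit: 2 × 24.305 = 48.610 g.
Weight fraction Mg = 48.610 / 200.774 = 0.2421.

24.21 mass %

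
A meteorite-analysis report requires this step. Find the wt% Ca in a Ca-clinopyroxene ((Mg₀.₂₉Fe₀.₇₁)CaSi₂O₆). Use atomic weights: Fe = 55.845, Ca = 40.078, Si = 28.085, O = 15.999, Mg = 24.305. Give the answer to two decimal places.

Molar mass of (Mg₀.₂₉Fe₀.₇₁)CaSi₂O₆: 0.29·24.305 + 0.71·55.845 + 1·40.078 + 2·28.085 + 6·15.999 = 238.940 g/mol.
Mass of Ca per formula unit: 1 × 40.078 = 40.078 g.
Weight fraction Ca = 40.078 / 238.940 = 0.1677.

16.77 mass %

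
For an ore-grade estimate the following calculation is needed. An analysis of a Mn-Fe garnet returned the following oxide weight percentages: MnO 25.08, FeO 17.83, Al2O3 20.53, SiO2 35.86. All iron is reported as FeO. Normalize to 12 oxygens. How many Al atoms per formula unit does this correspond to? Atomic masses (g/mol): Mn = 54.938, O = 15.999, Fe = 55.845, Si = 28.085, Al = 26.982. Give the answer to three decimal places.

MnO: 25.08/70.937 = 0.35355 mol → 0.35355 mol Mn, 0.35355 mol O.
FeO: 17.83/71.844 = 0.24818 mol → 0.24818 mol Fe, 0.24818 mol O.
Al2O3: 20.53/101.961 = 0.20135 mol → 0.40270 mol Al, 0.60405 mol O.
SiO2: 35.86/60.083 = 0.59684 mol → 0.59684 mol Si, 1.19368 mol O.
Total oxygen = 2.39946 mol. Normalization factor = 12/2.39946 = 5.00113.
Al per 12 O = 0.40270 × 5.00113 = 2.014.

2.014 Al apfu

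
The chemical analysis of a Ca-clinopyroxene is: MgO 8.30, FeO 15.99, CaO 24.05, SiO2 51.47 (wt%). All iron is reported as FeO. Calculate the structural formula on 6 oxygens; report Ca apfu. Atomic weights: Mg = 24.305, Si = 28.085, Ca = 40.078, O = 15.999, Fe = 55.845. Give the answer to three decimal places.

MgO (M=40.304): mol = 0.20593; Mg = 0.20593, O = 0.20593.
FeO (M=71.844): mol = 0.22257; Fe = 0.22257, O = 0.22257.
CaO (M=56.077): mol = 0.42887; Ca = 0.42887, O = 0.42887.
SiO2 (M=60.083): mol = 0.85665; Si = 0.85665, O = 1.71330.
ΣO = 2.57067; factor = 6/ΣO = 2.33402.
Ca apfu = 0.42887 × 2.33402 = 1.001.

1.001 Ca apfu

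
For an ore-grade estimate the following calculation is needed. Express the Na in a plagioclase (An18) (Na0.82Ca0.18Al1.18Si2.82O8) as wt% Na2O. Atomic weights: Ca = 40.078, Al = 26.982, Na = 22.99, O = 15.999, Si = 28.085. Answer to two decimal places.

9.59 wt%

M(Na0.82Ca0.18Al1.18Si2.82O8) = 265.096 g/mol; M(Na2O) = 61.979 g/mol.
Moles Na2O per formula unit = 0.82 Na ÷ 2 = 0.4100.
Na2O fraction = (0.4100 × 61.979) / 265.096 = 25.411/265.096 = 0.0959.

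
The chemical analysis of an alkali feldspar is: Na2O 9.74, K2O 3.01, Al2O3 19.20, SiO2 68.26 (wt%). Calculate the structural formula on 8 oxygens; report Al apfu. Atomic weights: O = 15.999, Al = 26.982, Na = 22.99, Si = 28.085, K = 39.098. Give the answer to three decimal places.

0.996 Al apfu

9.74 wt% Na2O ÷ 61.979 g/mol = 0.15715 mol, giving 0.31430 Na and 0.15715 O.
3.01 wt% K2O ÷ 94.195 g/mol = 0.03195 mol, giving 0.06390 K and 0.03195 O.
19.20 wt% Al2O3 ÷ 101.961 g/mol = 0.18831 mol, giving 0.37662 Al and 0.56493 O.
68.26 wt% SiO2 ÷ 60.083 g/mol = 1.13610 mol, giving 1.13610 Si and 2.27220 O.
Oxygen sums to 3.02623; scaling by 8/3.02623 = 2.64355 puts the formula on 8 O.
Al: 0.37662 × 2.64355 = 0.996 atoms per formula unit.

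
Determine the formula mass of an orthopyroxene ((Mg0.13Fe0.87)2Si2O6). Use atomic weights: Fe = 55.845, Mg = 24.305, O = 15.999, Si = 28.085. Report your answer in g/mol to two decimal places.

Mg: 0.26 × 24.305 = 6.3193
Fe: 1.74 × 55.845 = 97.1703
Si: 2 × 28.085 = 56.1700
O: 6 × 15.999 = 95.9940
Summing the contributions gives the formula mass.

255.65 g/mol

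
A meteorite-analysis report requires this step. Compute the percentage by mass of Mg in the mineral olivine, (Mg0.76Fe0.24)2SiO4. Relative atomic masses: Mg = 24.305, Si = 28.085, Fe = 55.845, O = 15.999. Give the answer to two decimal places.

23.71 wt%

M((Mg0.76Fe0.24)2SiO4) = 155.830 g/mol.
Mg contributes 1.52 × 24.305 = 36.944 g per mole.
36.944/155.830 = 0.2371 → 23.71%.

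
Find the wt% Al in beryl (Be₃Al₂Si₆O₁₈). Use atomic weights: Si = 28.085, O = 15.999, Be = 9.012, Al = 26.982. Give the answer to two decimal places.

10.04 wt%

M(Be₃Al₂Si₆O₁₈) = 537.492 g/mol.
Al contributes 2 × 26.982 = 53.964 g per mole.
53.964/537.492 = 0.1004 → 10.04%.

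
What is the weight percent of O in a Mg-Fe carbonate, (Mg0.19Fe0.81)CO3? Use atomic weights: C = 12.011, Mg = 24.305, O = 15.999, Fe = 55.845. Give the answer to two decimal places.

M((Mg0.19Fe0.81)CO3) = 109.860 g/mol.
O contributes 3 × 15.999 = 47.997 g per mole.
47.997/109.860 = 0.4369 → 43.69%.

43.69 mass %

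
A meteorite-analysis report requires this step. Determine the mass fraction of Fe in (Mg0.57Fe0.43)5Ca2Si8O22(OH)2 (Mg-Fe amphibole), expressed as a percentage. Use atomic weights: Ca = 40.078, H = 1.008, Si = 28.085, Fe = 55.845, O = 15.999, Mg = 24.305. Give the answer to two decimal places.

Formula mass = 2.85·24.305 + 2.15·55.845 + 2·40.078 + 8·28.085 + 24·15.999 + 2·1.008 = 880.164 g/mol, of which 120.067 g is Fe.
So Fe makes up 120.067/880.164 = 0.1364 of the mass, i.e. 13.64%.

13.64 wt%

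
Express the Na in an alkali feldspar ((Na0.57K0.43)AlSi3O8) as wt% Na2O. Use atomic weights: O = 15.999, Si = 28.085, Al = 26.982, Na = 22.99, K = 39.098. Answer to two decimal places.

6.56 wt%

M((Na0.57K0.43)AlSi3O8) = 269.145 g/mol; M(Na2O) = 61.979 g/mol.
Moles Na2O per formula unit = 0.57 Na ÷ 2 = 0.2850.
Na2O fraction = (0.2850 × 61.979) / 269.145 = 17.664/269.145 = 0.0656.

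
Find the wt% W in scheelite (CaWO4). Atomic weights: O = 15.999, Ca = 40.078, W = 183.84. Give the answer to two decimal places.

M(CaWO4) = 287.914 g/mol.
W contributes 1 × 183.84 = 183.840 g per mole.
183.840/287.914 = 0.6385 → 63.85%.

63.85 mass %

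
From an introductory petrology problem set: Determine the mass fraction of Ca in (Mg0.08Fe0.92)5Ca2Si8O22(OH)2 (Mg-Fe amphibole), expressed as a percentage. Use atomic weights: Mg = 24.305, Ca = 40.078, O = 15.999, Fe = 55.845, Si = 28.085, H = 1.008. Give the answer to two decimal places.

Molar mass of (Mg0.08Fe0.92)5Ca2Si8O22(OH)2: 0.40·24.305 + 4.60·55.845 + 2·40.078 + 8·28.085 + 24·15.999 + 2·1.008 = 957.437 g/mol.
Mass of Ca per formula unit: 2 × 40.078 = 80.156 g.
Weight fraction Ca = 80.156 / 957.437 = 0.0837.

8.37 mass %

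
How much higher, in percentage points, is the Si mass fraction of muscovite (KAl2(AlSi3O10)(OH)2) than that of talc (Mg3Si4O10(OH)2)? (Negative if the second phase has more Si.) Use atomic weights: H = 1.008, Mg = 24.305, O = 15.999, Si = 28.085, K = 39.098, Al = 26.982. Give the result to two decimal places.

-8.47 percentage points

Si in KAl2(AlSi3O10)(OH)2: molar mass 398.303 g/mol; 3×28.085 = 84.255 g → 21.15 wt%.
Si in Mg3Si4O10(OH)2: molar mass 379.259 g/mol; 4×28.085 = 112.340 g → 29.62 wt%.
Difference = 21.15 − 29.62 = -8.47 percentage points.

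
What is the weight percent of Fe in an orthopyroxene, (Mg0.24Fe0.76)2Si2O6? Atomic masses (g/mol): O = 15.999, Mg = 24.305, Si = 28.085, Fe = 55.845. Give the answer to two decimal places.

34.13 weight percent

Molar mass of (Mg0.24Fe0.76)2Si2O6: 0.48×24.305 + 1.52×55.845 + 2×28.085 + 6×15.999 = 248.715 g/mol.
Mass of Fe per formula unit: 1.52 × 55.845 = 84.884 g.
Weight fraction Fe = 84.884 / 248.715 = 0.3413.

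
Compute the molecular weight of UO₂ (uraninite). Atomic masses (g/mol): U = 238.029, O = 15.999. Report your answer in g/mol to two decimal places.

270.03 g/mol

The formula mass is the sum 1*238.029 + 2*15.999.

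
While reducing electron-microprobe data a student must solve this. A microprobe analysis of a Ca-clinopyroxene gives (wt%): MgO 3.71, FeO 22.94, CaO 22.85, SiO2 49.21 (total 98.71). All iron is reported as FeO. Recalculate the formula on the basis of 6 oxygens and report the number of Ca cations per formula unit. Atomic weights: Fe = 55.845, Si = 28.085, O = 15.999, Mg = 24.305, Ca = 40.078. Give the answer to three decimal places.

0.995 Ca apfu

MgO: 3.71/40.304 = 0.09205 mol → 0.09205 mol Mg, 0.09205 mol O.
FeO: 22.94/71.844 = 0.31930 mol → 0.31930 mol Fe, 0.31930 mol O.
CaO: 22.85/56.077 = 0.40748 mol → 0.40748 mol Ca, 0.40748 mol O.
SiO2: 49.21/60.083 = 0.81903 mol → 0.81903 mol Si, 1.63806 mol O.
Total oxygen = 2.45689 mol. Normalization factor = 6/2.45689 = 2.44211.
Ca per 6 O = 0.40748 × 2.44211 = 0.995.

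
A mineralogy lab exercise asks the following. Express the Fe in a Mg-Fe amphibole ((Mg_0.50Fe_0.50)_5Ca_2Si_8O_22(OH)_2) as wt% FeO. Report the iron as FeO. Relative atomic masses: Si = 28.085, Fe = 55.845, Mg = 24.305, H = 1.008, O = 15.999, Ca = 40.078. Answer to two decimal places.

20.15 wt%

Molar mass of (Mg_0.50Fe_0.50)_5Ca_2Si_8O_22(OH)_2 = 2.50×24.305 + 2.50×55.845 + 2×40.078 + 8×28.085 + 24×15.999 + 2×1.008 = 891.203 g/mol.
Each formula unit contains 2.50 Fe, equivalent to 2.50/1 = 2.5000 mol FeO.
M(FeO) = 1×55.845 + 1×15.999 = 71.844 g/mol.
Mass of FeO per formula unit = 2.5000 × 71.844 = 179.610 g.
FeO wt% = 179.610 / 891.203 × 100 = 20.15%.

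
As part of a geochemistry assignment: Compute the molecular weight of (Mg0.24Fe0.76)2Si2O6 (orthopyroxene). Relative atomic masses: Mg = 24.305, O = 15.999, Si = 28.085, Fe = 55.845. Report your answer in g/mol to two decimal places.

Mg: 0.48 × 24.305 = 11.6664
Fe: 1.52 × 55.845 = 84.8844
Si: 2 × 28.085 = 56.1700
O: 6 × 15.999 = 95.9940
Summing the contributions gives the formula mass.

248.71 g/mol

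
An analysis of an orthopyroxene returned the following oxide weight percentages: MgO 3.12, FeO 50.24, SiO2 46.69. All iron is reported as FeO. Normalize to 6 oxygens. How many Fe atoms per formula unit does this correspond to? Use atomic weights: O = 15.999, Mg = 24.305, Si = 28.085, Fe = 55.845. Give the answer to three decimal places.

1.800 Fe apfu

3.12 wt% MgO ÷ 40.304 g/mol = 0.07741 mol, giving 0.07741 Mg and 0.07741 O.
50.24 wt% FeO ÷ 71.844 g/mol = 0.69929 mol, giving 0.69929 Fe and 0.69929 O.
46.69 wt% SiO2 ÷ 60.083 g/mol = 0.77709 mol, giving 0.77709 Si and 1.55418 O.
Oxygen sums to 2.33088; scaling by 6/2.33088 = 2.57414 puts the formula on 6 O.
Fe: 0.69929 × 2.57414 = 1.800 atoms per formula unit.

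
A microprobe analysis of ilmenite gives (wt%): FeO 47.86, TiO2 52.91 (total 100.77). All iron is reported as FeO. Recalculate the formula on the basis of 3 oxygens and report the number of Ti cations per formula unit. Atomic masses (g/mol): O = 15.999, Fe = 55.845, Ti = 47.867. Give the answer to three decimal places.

0.998 Ti apfu

47.86 wt% FeO ÷ 71.844 g/mol = 0.66617 mol, giving 0.66617 Fe and 0.66617 O.
52.91 wt% TiO2 ÷ 79.865 g/mol = 0.66249 mol, giving 0.66249 Ti and 1.32498 O.
Oxygen sums to 1.99115; scaling by 3/1.99115 = 1.50667 puts the formula on 3 O.
Ti: 0.66249 × 1.50667 = 0.998 atoms per formula unit.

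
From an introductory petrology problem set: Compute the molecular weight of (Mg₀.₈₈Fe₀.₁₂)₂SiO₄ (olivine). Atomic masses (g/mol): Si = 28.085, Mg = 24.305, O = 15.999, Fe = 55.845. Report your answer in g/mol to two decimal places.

148.26 g/mol

Mg: 1.76 × 24.305 = 42.7768
Fe: 0.24 × 55.845 = 13.4028
Si: 1 × 28.085 = 28.0850
O: 4 × 15.999 = 63.9960
Summing the contributions gives the formula mass.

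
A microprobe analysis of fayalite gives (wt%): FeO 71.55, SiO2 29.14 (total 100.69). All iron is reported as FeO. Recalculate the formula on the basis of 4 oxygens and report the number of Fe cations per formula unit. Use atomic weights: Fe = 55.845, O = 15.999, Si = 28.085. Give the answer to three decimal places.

FeO (M=71.844): mol = 0.99591; Fe = 0.99591, O = 0.99591.
SiO2 (M=60.083): mol = 0.48500; Si = 0.48500, O = 0.97000.
ΣO = 1.96591; factor = 4/ΣO = 2.03468.
Fe apfu = 0.99591 × 2.03468 = 2.026.

2.026 Fe apfu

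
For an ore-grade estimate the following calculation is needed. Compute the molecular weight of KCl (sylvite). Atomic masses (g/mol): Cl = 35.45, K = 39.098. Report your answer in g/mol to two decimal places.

74.55 g/mol

K: 1 × 39.098 = 39.0980
Cl: 1 × 35.45 = 35.4500
Summing the contributions gives the formula mass.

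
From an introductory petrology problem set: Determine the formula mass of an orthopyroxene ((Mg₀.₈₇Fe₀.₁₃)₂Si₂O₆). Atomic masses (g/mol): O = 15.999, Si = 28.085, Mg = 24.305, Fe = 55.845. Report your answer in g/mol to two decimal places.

Mg: 1.74 × 24.305 = 42.2907
Fe: 0.26 × 55.845 = 14.5197
Si: 2 × 28.085 = 56.1700
O: 6 × 15.999 = 95.9940
Summing the contributions gives the formula mass.

208.97 g/mol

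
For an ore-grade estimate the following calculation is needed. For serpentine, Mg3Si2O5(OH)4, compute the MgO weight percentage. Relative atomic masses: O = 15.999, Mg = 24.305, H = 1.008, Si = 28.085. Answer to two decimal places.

43.63 wt%

Molar mass of Mg3Si2O5(OH)4 = 3·24.305 + 2·28.085 + 9·15.999 + 4·1.008 = 277.108 g/mol.
Each formula unit contains 3 Mg, equivalent to 3/1 = 3.0000 mol MgO.
M(MgO) = 1×24.305 + 1×15.999 = 40.304 g/mol.
Mass of MgO per formula unit = 3.0000 × 40.304 = 120.912 g.
MgO wt% = 120.912 / 277.108 × 100 = 43.63%.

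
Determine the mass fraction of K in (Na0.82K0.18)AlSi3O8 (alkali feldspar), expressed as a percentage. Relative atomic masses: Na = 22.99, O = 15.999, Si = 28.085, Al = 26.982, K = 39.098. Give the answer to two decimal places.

2.65 mass %

Formula mass = 0.82·22.99 + 0.18·39.098 + 1·26.982 + 3·28.085 + 8·15.999 = 265.118 g/mol, of which 7.038 g is K.
So K makes up 7.038/265.118 = 0.0265 of the mass, i.e. 2.65%.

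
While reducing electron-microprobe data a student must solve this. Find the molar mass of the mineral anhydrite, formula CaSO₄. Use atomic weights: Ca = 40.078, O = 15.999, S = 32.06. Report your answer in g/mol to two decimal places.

The formula mass is the sum 1·40.078 + 1·32.06 + 4·15.999.

136.13 g/mol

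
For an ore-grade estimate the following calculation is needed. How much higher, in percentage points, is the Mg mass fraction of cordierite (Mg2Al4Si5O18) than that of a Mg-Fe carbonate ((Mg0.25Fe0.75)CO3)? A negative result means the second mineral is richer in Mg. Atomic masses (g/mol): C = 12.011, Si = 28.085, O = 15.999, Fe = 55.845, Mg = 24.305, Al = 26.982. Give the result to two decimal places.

2.68 percentage points

M(Mg2Al4Si5O18) = 584.945 g/mol, so wt% Mg = 48.610/584.945 × 100 = 8.31%.
M((Mg0.25Fe0.75)CO3) = 107.968 g/mol, so wt% Mg = 6.076/107.968 × 100 = 5.63%.
8.31 − 5.63 = 2.68 pp.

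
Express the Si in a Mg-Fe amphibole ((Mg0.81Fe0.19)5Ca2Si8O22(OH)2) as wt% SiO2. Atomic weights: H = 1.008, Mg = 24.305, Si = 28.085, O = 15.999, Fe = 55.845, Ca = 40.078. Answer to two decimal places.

Formula mass = 842.316 g/mol.
8 Si → 8.0000 mol SiO2 per formula unit; M(SiO2) = 60.083, so SiO2 mass = 480.664 g.
480.664/842.316 × 100 = 57.06 wt%.

57.06 wt%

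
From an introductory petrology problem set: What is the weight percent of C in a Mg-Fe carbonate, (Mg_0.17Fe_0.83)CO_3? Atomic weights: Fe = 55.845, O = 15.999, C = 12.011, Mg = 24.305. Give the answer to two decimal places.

M((Mg_0.17Fe_0.83)CO_3) = 110.491 g/mol.
C contributes 1 × 12.011 = 12.011 g per mole.
12.011/110.491 = 0.1087 → 10.87%.

10.87 wt%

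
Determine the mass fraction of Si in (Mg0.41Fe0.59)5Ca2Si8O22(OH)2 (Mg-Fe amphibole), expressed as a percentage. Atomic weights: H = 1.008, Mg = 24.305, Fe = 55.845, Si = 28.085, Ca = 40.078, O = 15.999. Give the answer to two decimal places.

24.82 mass %

Molar mass of (Mg0.41Fe0.59)5Ca2Si8O22(OH)2: 2.05*24.305 + 2.95*55.845 + 2*40.078 + 8*28.085 + 24*15.999 + 2*1.008 = 905.396 g/mol.
Mass of Si per formula unit: 8 × 28.085 = 224.680 g.
Weight fraction Si = 224.680 / 905.396 = 0.2482.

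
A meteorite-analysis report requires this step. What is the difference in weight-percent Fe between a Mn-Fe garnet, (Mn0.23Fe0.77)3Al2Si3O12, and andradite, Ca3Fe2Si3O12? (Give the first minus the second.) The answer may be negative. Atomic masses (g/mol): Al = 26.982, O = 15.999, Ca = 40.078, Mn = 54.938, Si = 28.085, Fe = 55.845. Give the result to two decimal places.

Fe in (Mn0.23Fe0.77)3Al2Si3O12: molar mass 497.116 g/mol; 2.31×55.845 = 129.002 g → 25.95 wt%.
Fe in Ca3Fe2Si3O12: molar mass 508.167 g/mol; 2×55.845 = 111.690 g → 21.98 wt%.
Difference = 25.95 − 21.98 = 3.97 percentage points.

3.97 percentage points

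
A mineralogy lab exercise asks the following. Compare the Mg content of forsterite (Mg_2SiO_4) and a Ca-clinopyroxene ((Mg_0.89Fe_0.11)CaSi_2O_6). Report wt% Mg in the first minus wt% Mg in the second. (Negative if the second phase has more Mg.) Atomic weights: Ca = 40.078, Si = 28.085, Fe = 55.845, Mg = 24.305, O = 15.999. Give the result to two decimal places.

First mineral: 48.610 g Mg in 140.691 g formula = 34.55 wt% Mg.
Second mineral: 21.631 g Mg in 220.016 g formula = 9.83 wt% Mg.
34.55% − 9.83% gives a difference of 24.72 percentage points.

24.72 percentage points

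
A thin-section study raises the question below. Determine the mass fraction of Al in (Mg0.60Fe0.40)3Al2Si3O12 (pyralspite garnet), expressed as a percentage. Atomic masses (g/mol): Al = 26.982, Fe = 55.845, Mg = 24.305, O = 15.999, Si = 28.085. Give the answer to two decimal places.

M((Mg0.60Fe0.40)3Al2Si3O12) = 440.970 g/mol.
Al contributes 2 × 26.982 = 53.964 g per mole.
53.964/440.970 = 0.1224 → 12.24%.

12.24 weight percent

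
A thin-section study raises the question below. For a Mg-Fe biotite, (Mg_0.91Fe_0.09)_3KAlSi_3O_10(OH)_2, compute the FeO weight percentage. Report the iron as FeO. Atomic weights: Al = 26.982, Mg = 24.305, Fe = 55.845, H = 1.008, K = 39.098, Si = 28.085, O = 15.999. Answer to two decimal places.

4.56 wt%

Formula mass = 425.770 g/mol.
0.27 Fe → 0.2700 mol FeO per formula unit; M(FeO) = 71.844, so FeO mass = 19.398 g.
19.398/425.770 × 100 = 4.56 wt%.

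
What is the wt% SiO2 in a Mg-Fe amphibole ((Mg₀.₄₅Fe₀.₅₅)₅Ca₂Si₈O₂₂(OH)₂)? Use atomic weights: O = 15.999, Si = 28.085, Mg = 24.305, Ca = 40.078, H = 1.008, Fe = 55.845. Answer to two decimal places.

Molar mass of (Mg₀.₄₅Fe₀.₅₅)₅Ca₂Si₈O₂₂(OH)₂ = 2.25·24.305 + 2.75·55.845 + 2·40.078 + 8·28.085 + 24·15.999 + 2·1.008 = 899.088 g/mol.
Each formula unit contains 8 Si, equivalent to 8/1 = 8.0000 mol SiO2.
M(SiO2) = 1×28.085 + 2×15.999 = 60.083 g/mol.
Mass of SiO2 per formula unit = 8.0000 × 60.083 = 480.664 g.
SiO2 wt% = 480.664 / 899.088 × 100 = 53.46%.

53.46 wt%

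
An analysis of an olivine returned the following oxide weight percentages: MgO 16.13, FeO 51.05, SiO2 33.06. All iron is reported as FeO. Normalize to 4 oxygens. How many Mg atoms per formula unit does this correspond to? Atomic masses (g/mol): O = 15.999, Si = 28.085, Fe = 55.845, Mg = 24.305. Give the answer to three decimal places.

16.13 wt% MgO ÷ 40.304 g/mol = 0.40021 mol, giving 0.40021 Mg and 0.40021 O.
51.05 wt% FeO ÷ 71.844 g/mol = 0.71057 mol, giving 0.71057 Fe and 0.71057 O.
33.06 wt% SiO2 ÷ 60.083 g/mol = 0.55024 mol, giving 0.55024 Si and 1.10048 O.
Oxygen sums to 2.21126; scaling by 4/2.21126 = 1.80892 puts the formula on 4 O.
Mg: 0.40021 × 1.80892 = 0.724 atoms per formula unit.

0.724 Mg apfu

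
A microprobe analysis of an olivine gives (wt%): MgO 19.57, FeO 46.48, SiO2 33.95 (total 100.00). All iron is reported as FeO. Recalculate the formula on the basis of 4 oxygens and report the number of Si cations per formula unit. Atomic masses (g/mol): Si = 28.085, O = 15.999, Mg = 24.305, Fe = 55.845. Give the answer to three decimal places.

19.57 wt% MgO ÷ 40.304 g/mol = 0.48556 mol, giving 0.48556 Mg and 0.48556 O.
46.48 wt% FeO ÷ 71.844 g/mol = 0.64696 mol, giving 0.64696 Fe and 0.64696 O.
33.95 wt% SiO2 ÷ 60.083 g/mol = 0.56505 mol, giving 0.56505 Si and 1.13010 O.
Oxygen sums to 2.26262; scaling by 4/2.26262 = 1.76786 puts the formula on 4 O.
Si: 0.56505 × 1.76786 = 0.999 atoms per formula unit.

0.999 Si apfu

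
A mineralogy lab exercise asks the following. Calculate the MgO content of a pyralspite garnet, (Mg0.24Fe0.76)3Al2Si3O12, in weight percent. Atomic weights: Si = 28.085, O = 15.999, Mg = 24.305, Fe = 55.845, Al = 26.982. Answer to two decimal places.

6.11 wt%

M((Mg0.24Fe0.76)3Al2Si3O12) = 475.033 g/mol; M(MgO) = 40.304 g/mol.
Moles MgO per formula unit = 0.72 Mg ÷ 1 = 0.7200.
MgO fraction = (0.7200 × 40.304) / 475.033 = 29.019/475.033 = 0.0611.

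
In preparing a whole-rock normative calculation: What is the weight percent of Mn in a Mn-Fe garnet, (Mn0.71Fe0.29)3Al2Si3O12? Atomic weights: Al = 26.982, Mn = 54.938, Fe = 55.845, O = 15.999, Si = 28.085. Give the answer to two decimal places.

Formula mass = 2.13·54.938 + 0.87·55.845 + 2·26.982 + 3·28.085 + 12·15.999 = 495.810 g/mol, of which 117.018 g is Mn.
So Mn makes up 117.018/495.810 = 0.2360 of the mass, i.e. 23.60%.

23.60 weight percent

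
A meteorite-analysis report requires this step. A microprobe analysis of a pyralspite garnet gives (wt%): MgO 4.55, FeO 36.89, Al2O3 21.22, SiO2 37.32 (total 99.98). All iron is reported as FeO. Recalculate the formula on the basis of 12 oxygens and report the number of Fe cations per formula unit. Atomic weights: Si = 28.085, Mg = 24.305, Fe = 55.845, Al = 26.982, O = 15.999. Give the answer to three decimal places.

2.472 Fe apfu

MgO: 4.55/40.304 = 0.11289 mol → 0.11289 mol Mg, 0.11289 mol O.
FeO: 36.89/71.844 = 0.51347 mol → 0.51347 mol Fe, 0.51347 mol O.
Al2O3: 21.22/101.961 = 0.20812 mol → 0.41624 mol Al, 0.62436 mol O.
SiO2: 37.32/60.083 = 0.62114 mol → 0.62114 mol Si, 1.24228 mol O.
Total oxygen = 2.49300 mol. Normalization factor = 12/2.49300 = 4.81348.
Fe per 12 O = 0.51347 × 4.81348 = 2.472.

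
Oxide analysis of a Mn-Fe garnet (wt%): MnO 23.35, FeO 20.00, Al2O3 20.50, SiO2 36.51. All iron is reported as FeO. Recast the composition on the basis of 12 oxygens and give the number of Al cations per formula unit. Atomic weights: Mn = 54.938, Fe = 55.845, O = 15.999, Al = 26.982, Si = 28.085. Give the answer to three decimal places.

1.989 Al apfu

23.35 wt% MnO ÷ 70.937 g/mol = 0.32917 mol, giving 0.32917 Mn and 0.32917 O.
20.00 wt% FeO ÷ 71.844 g/mol = 0.27838 mol, giving 0.27838 Fe and 0.27838 O.
20.50 wt% Al2O3 ÷ 101.961 g/mol = 0.20106 mol, giving 0.40212 Al and 0.60318 O.
36.51 wt% SiO2 ÷ 60.083 g/mol = 0.60766 mol, giving 0.60766 Si and 1.21532 O.
Oxygen sums to 2.42605; scaling by 12/2.42605 = 4.94631 puts the formula on 12 O.
Al: 0.40212 × 4.94631 = 1.989 atoms per formula unit.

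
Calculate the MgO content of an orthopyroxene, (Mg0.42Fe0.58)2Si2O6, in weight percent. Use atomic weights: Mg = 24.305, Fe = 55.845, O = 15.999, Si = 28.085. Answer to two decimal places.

Molar mass of (Mg0.42Fe0.58)2Si2O6 = 0.84*24.305 + 1.16*55.845 + 2*28.085 + 6*15.999 = 237.360 g/mol.
Each formula unit contains 0.84 Mg, equivalent to 0.84/1 = 0.8400 mol MgO.
M(MgO) = 1×24.305 + 1×15.999 = 40.304 g/mol.
Mass of MgO per formula unit = 0.8400 × 40.304 = 33.855 g.
MgO wt% = 33.855 / 237.360 × 100 = 14.26%.

14.26 wt%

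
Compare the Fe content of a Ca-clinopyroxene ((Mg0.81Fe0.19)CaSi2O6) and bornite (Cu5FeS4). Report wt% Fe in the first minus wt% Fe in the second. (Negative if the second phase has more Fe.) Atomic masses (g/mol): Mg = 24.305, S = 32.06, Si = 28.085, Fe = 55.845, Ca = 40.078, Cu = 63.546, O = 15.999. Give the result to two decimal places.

-6.36 percentage points

First mineral: 10.611 g Fe in 222.540 g formula = 4.77 wt% Fe.
Second mineral: 55.845 g Fe in 501.815 g formula = 11.13 wt% Fe.
4.77% − 11.13% gives a difference of -6.36 percentage points.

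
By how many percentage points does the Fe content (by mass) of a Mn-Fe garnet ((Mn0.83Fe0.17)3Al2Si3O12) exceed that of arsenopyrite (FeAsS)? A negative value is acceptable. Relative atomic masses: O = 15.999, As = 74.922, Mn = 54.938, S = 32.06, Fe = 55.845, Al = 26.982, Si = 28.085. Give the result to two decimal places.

-28.55 percentage points

Fe in (Mn0.83Fe0.17)3Al2Si3O12: molar mass 495.484 g/mol; 0.51×55.845 = 28.481 g → 5.75 wt%.
Fe in FeAsS: molar mass 162.827 g/mol; 1×55.845 = 55.845 g → 34.30 wt%.
Difference = 5.75 − 34.30 = -28.55 percentage points.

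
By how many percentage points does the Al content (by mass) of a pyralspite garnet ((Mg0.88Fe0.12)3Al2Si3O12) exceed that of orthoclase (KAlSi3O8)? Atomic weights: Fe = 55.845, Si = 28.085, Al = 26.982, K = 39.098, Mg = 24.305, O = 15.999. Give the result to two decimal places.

First mineral: 53.964 g Al in 414.476 g formula = 13.02 wt% Al.
Second mineral: 26.982 g Al in 278.327 g formula = 9.69 wt% Al.
13.02% − 9.69% gives a difference of 3.33 percentage points.

3.33 percentage points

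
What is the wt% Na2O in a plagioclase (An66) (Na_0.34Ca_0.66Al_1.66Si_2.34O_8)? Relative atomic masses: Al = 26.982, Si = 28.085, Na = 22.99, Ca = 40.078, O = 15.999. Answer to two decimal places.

M(Na_0.34Ca_0.66Al_1.66Si_2.34O_8) = 272.769 g/mol; M(Na2O) = 61.979 g/mol.
Moles Na2O per formula unit = 0.34 Na ÷ 2 = 0.1700.
Na2O fraction = (0.1700 × 61.979) / 272.769 = 10.536/272.769 = 0.0386.

3.86 wt%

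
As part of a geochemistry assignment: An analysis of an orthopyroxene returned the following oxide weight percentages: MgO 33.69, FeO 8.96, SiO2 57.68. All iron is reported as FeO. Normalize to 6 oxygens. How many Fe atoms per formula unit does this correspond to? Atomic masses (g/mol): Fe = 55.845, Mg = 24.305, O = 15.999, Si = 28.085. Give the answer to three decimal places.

0.260 Fe apfu

MgO: 33.69/40.304 = 0.83590 mol → 0.83590 mol Mg, 0.83590 mol O.
FeO: 8.96/71.844 = 0.12471 mol → 0.12471 mol Fe, 0.12471 mol O.
SiO2: 57.68/60.083 = 0.96001 mol → 0.96001 mol Si, 1.92002 mol O.
Total oxygen = 2.88063 mol. Normalization factor = 6/2.88063 = 2.08288.
Fe per 6 O = 0.12471 × 2.08288 = 0.260.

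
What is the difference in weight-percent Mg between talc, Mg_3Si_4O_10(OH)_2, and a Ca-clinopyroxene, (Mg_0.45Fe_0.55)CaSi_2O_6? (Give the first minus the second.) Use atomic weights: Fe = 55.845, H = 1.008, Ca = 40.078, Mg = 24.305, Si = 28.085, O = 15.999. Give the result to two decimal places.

14.55 percentage points

Mg in Mg_3Si_4O_10(OH)_2: molar mass 379.259 g/mol; 3×24.305 = 72.915 g → 19.23 wt%.
Mg in (Mg_0.45Fe_0.55)CaSi_2O_6: molar mass 233.894 g/mol; 0.45×24.305 = 10.937 g → 4.68 wt%.
Difference = 19.23 − 4.68 = 14.55 percentage points.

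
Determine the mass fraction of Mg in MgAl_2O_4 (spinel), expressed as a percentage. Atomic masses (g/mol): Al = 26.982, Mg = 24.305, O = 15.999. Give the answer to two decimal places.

17.08 wt%

Formula mass = 1×24.305 + 2×26.982 + 4×15.999 = 142.265 g/mol, of which 24.305 g is Mg.
So Mg makes up 24.305/142.265 = 0.1708 of the mass, i.e. 17.08%.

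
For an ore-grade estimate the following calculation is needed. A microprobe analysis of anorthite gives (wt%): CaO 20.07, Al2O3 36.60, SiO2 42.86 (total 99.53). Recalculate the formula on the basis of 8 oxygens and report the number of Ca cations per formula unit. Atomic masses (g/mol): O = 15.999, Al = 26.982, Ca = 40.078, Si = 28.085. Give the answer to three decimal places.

CaO (M=56.077): mol = 0.35790; Ca = 0.35790, O = 0.35790.
Al2O3 (M=101.961): mol = 0.35896; Al = 0.71792, O = 1.07688.
SiO2 (M=60.083): mol = 0.71335; Si = 0.71335, O = 1.42670.
ΣO = 2.86148; factor = 8/ΣO = 2.79576.
Ca apfu = 0.35790 × 2.79576 = 1.001.

1.001 Ca apfu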